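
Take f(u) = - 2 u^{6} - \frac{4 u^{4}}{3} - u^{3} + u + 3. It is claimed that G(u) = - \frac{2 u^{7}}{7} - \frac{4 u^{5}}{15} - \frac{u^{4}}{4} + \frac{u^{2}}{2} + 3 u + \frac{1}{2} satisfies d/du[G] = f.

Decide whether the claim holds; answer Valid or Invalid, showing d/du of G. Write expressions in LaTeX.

Valid. The derivative of G reproduces f.

d/du[G] = - 2 u^{6} - \frac{4 u^{4}}{3} - u^{3} + u + 3
This equals f(u) exactly, so the claim holds.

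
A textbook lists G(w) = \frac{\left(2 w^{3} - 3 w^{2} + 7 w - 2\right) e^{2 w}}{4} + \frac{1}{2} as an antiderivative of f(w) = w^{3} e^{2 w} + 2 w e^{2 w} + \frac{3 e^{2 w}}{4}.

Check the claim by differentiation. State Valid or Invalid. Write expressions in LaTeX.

Valid - differentiating G returns exactly f.

d/dw[G] = w^{3} e^{2 w} + 2 w e^{2 w} + \frac{3 e^{2 w}}{4}
This equals f(w) exactly, so the claim holds.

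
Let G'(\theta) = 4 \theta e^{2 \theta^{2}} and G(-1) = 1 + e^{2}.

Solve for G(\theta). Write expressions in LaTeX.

G'(\theta) matches the chain-rule pattern g'(h)*h' with inner function h(\theta) = 2 \theta^{2}; substituting u = h(\theta) collapses the integral.
A general antiderivative is e^{2 \theta^{2}} + C.
The condition gives C = 1 + e^{2} - (e^{2}) = 1.
So G(\theta) = e^{2 \theta^{2}} + 1.
Check: d/d\theta[e^{2 \theta^{2}} + 1] = 4 \theta e^{2 \theta^{2}} = G'(\theta).

G(\theta) = e^{2 \theta^{2}} + 1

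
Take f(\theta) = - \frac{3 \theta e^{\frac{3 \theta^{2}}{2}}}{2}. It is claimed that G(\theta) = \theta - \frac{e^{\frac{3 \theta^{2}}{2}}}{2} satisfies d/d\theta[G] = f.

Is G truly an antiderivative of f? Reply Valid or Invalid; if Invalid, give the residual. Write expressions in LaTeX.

Invalid: d/d\theta[G] - f = 1, which is not 0.

d/d\theta[G] = - \frac{3 \theta e^{\frac{3 \theta^{2}}{2}}}{2} + 1
d/d\theta[G] - f(\theta) = 1 != 0.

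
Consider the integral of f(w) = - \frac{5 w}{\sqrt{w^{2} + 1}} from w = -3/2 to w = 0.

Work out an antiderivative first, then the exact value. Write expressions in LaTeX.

Antiderivative: F(w) = - 5 \sqrt{w^{2} + 1}; value = -5 + \frac{5 \sqrt{13}}{2}

The substitution u = w^{2} + 1 works: f is exactly (dF/du)*(du/dw) for that inner function.
F(w) = - 5 \sqrt{w^{2} + 1} is an antiderivative of f.
Check: d/dw[- 5 \sqrt{w^{2} + 1}] = - \frac{5 w}{\sqrt{w^{2} + 1}} = f(w).
F(0) = -5; F(-3/2) = - \frac{5 \sqrt{13}}{2}.
Integral = F(0) - F(-3/2) = -5 + \frac{5 \sqrt{13}}{2}.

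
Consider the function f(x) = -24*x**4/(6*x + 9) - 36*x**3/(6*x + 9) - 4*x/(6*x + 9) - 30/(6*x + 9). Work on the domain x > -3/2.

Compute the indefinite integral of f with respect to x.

The integrand splits into summands that can be handled one at a time.
Check: d/dx[-x**4 - 2*x/3 - 4*log(2*x + 3)] = (-24*x**4 - 36*x**3 - 4*x - 30)/(6*x + 9), which equals f(x).

F(x) = -x**4 - 2*x/3 - 4*log(2*x + 3) + C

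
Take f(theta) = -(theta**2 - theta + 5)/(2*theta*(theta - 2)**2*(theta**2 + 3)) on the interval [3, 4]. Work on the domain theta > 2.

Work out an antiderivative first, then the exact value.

Antiderivative: F(theta) = (-35*theta*log(theta) + 27*theta*log(theta - 2) + 4*theta*log(theta**2 + 3) - 4*sqrt(3)*theta*atan(sqrt(3)*theta/3) + 70*log(theta) - 54*log(theta - 2) - 8*log(theta**2 + 3) + 8*sqrt(3)*atan(sqrt(3)*theta/3) + 42)/(168*theta - 336); value = -5*log(4)/24 - 1/8 - log(12)/42 - sqrt(3)*atan(4*sqrt(3)/3)/42 + sqrt(3)*pi/126 + log(19)/42 + 9*log(2)/56 + 5*log(3)/24

The denominator factors as 2*theta*(theta - 2)**2*(theta**2 + 3); partial fractions split f into directly integrable pieces: (2*theta - 3)/(42*(theta**2 + 3)) + 9/(56*(theta - 2)) - 1/(4*(theta - 2)**2) - 5/(24*theta).
F(theta) = (-35*theta*log(theta) + 27*theta*log(theta - 2) + 4*theta*log(theta**2 + 3) - 4*sqrt(3)*theta*atan(sqrt(3)*theta/3) + 70*log(theta) - 54*log(theta - 2) - 8*log(theta**2 + 3) + 8*sqrt(3)*atan(sqrt(3)*theta/3) + 42)/(168*theta - 336) is an antiderivative of f.
Check: d/dtheta[(-35*theta*log(theta) + 27*theta*log(theta - 2) + 4*theta*log(theta**2 + 3) - 4*sqrt(3)*theta*atan(sqrt(3)*theta/3) + 70*log(theta) - 54*log(theta - 2) - 8*log(theta**2 + 3) + 8*sqrt(3)*atan(sqrt(3)*theta/3) + 42)/(168*theta - 336)] = (-theta**2 + theta - 5)/(2*theta**5 - 8*theta**4 + 14*theta**3 - 24*theta**2 + 24*theta), which equals f(theta).
F(4) = -5*log(4)/24 - sqrt(3)*atan(4*sqrt(3)/3)/42 + log(19)/42 + 9*log(2)/56 + 1/8; F(3) = -5*log(3)/24 - sqrt(3)*pi/126 + log(12)/42 + 1/4.
Integral = F(4) - F(3) = -5*log(4)/24 - 1/8 - log(12)/42 - sqrt(3)*atan(4*sqrt(3)/3)/42 + sqrt(3)*pi/126 + log(19)/42 + 9*log(2)/56 + 5*log(3)/24.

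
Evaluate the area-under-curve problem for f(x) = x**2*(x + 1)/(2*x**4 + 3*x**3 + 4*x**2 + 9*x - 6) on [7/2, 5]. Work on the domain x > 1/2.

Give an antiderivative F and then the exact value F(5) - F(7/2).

Antiderivative: F(x) = (21*log(x - 1/2) + 104*log(x + 2) + 165*log(x**2 + 3) - 10*sqrt(3)*atan(sqrt(3)*x/3))/910; value = -33*log(61/4)/182 - 4*log(11/2)/35 - 3*log(3)/130 - sqrt(3)*atan(5*sqrt(3)/3)/91 + sqrt(3)*atan(7*sqrt(3)/6)/91 + 3*log(9/2)/130 + 4*log(7)/35 + 33*log(28)/182

The denominator factors as (x + 2)*(2*x - 1)*(x**2 + 3); partial fractions split f into directly integrable pieces: 3*(11*x - 1)/(91*(x**2 + 3)) + 3/(65*(2*x - 1)) + 4/(35*(x + 2)).
F(x) = (21*log(x - 1/2) + 104*log(x + 2) + 165*log(x**2 + 3) - 10*sqrt(3)*atan(sqrt(3)*x/3))/910 is an antiderivative of f.
Check: d/dx[(21*log(x - 1/2) + 104*log(x + 2) + 165*log(x**2 + 3) - 10*sqrt(3)*atan(sqrt(3)*x/3))/910] = (x**3 + x**2)/(2*x**4 + 3*x**3 + 4*x**2 + 9*x - 6), which equals f(x).
F(5) = -sqrt(3)*atan(5*sqrt(3)/3)/91 + 3*log(9/2)/130 + 4*log(7)/35 + 33*log(28)/182; F(7/2) = -sqrt(3)*atan(7*sqrt(3)/6)/91 + 3*log(3)/130 + 4*log(11/2)/35 + 33*log(61/4)/182.
Integral = F(5) - F(7/2) = -33*log(61/4)/182 - 4*log(11/2)/35 - 3*log(3)/130 - sqrt(3)*atan(5*sqrt(3)/3)/91 + sqrt(3)*atan(7*sqrt(3)/6)/91 + 3*log(9/2)/130 + 4*log(7)/35 + 33*log(28)/182.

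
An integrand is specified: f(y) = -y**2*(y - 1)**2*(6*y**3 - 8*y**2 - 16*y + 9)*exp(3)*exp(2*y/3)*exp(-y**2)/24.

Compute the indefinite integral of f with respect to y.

F(y) = -(-y**2/2 + y/2)**3*exp(-y**2 + 2*y/3 + 3) + C

f has the shape u'v + uv' for u = -(-y**2/2 + y/2)**3 and v = exp(-y**2 + 2*y/3 + 3) — it is the derivative of the product u*v.
Check: d/dy[-(-y**2/2 + y/2)**3*exp(-y**2 + 2*y/3 + 3)] = -y**7*exp(3)*exp(2*y/3)*exp(-y**2)/4 + 5*y**6*exp(3)*exp(2*y/3)*exp(-y**2)/6 - y**5*exp(3)*exp(2*y/3)*exp(-y**2)/4 - 11*y**4*exp(3)*exp(2*y/3)*exp(-y**2)/8 + 17*y**3*exp(3)*exp(2*y/3)*exp(-y**2)/12 - 3*y**2*exp(3)*exp(2*y/3)*exp(-y**2)/8, which equals f(y).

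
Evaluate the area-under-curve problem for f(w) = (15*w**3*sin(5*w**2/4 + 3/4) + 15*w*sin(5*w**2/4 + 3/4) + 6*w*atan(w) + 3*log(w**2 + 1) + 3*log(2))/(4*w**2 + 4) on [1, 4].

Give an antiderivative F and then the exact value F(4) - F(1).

Any candidate F(w) must reproduce f(w) exactly when differentiated.
F(w) = 3*log(w**2 + 1)*atan(w)/4 - 3*cos(5*w**2/4 + 3/4)/2 + 3*log(2)*atan(w)/4 is an antiderivative of f.
Check: d/dw[3*log(w**2 + 1)*atan(w)/4 - 3*cos(5*w**2/4 + 3/4)/2 + 3*log(2)*atan(w)/4] = (15*w**3*sin(5*w**2/4 + 3/4) + 15*w*sin(5*w**2/4 + 3/4) + 6*w*atan(w) + 3*log(w**2 + 1) + 3*log(2))/(4*w**2 + 4) = f(w).
F(4) = -3*cos(83/4)/2 + 3*log(2)*atan(4)/4 + 3*log(17)*atan(4)/4; F(1) = -3*cos(2)/2 + 3*pi*log(2)/8.
Integral = F(4) - F(1) = -3*pi*log(4)/16 + 3*cos(2)/2 - 3*cos(83/4)/2 + 3*log(34)*atan(4)/4.

Antiderivative: F(w) = 3*log(w**2 + 1)*atan(w)/4 - 3*cos(5*w**2/4 + 3/4)/2 + 3*log(2)*atan(w)/4; value = -3*pi*log(4)/16 + 3*cos(2)/2 - 3*cos(83/4)/2 + 3*log(34)*atan(4)/4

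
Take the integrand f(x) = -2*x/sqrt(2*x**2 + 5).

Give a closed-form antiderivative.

The substitution u = 2*x**2 + 5 works: f is exactly (dF/du)*(du/dx) for that inner function.
Check: d/dx[-sqrt(2*x**2 + 5)] = -2*x/sqrt(2*x**2 + 5) = f(x).

An antiderivative is F(x) = -sqrt(2*x**2 + 5).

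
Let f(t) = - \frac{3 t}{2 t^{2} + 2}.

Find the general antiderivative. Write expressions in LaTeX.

The substitution u = 2 t^{2} + 2 works: f is exactly (dF/du)*(du/dt) for that inner function.
Check: d/dt[- \frac{3 \log{\left(2 t^{2} + 2 \right)}}{4}] = - \frac{3 t}{2 t^{2} + 2} = f(t).

F(t) = - \frac{3 \log{\left(2 t^{2} + 2 \right)}}{4} + C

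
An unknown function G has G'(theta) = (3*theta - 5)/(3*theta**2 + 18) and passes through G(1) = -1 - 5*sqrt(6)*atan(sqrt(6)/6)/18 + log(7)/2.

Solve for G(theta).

G(theta) = log(theta**2 + 6)/2 - 5*sqrt(6)*atan(sqrt(6)*theta/6)/18 - 1

Recover the given G'(theta) by differentiating a candidate G(theta); any mismatch rules it out.
A general antiderivative is log(theta**2 + 6)/2 - 5*sqrt(6)*atan(sqrt(6)*theta/6)/18 + C.
The condition gives C = -1 - 5*sqrt(6)*atan(sqrt(6)/6)/18 + log(7)/2 - (-5*sqrt(6)*atan(sqrt(6)/6)/18 + log(7)/2) = -1.
So G(theta) = log(theta**2 + 6)/2 - 5*sqrt(6)*atan(sqrt(6)*theta/6)/18 - 1.
Check: d/dtheta[log(theta**2 + 6)/2 - 5*sqrt(6)*atan(sqrt(6)*theta/6)/18 - 1] = (3*theta - 5)/(3*theta**2 + 18) = G'(theta).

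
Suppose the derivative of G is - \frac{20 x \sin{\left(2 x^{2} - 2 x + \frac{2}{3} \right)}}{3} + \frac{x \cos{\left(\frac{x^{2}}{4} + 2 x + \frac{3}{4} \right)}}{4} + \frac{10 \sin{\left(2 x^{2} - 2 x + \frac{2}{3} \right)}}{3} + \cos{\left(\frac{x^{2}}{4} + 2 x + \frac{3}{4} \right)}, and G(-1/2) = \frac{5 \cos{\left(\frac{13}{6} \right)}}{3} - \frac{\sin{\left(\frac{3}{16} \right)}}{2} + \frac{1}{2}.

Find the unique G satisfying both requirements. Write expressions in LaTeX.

G(x) = \frac{\sin{\left(\frac{x^{2}}{4} + 2 x + \frac{3}{4} \right)}}{2} + \frac{5 \cos{\left(2 x^{2} - 2 x + \frac{2}{3} \right)}}{3} + \frac{1}{2}

Integrate term by term and add the pieces.
A general antiderivative is \frac{\sin{\left(\frac{x^{2}}{4} + 2 x + \frac{3}{4} \right)}}{2} + \frac{5 \cos{\left(2 x^{2} - 2 x + \frac{2}{3} \right)}}{3} + C.
The condition gives C = \frac{5 \cos{\left(\frac{13}{6} \right)}}{3} - \frac{\sin{\left(\frac{3}{16} \right)}}{2} + \frac{1}{2} - (\frac{5 \cos{\left(\frac{13}{6} \right)}}{3} - \frac{\sin{\left(\frac{3}{16} \right)}}{2}) = \frac{1}{2}.
So G(x) = \frac{\sin{\left(\frac{x^{2}}{4} + 2 x + \frac{3}{4} \right)}}{2} + \frac{5 \cos{\left(2 x^{2} - 2 x + \frac{2}{3} \right)}}{3} + \frac{1}{2}.
Check: d/dx[\frac{\sin{\left(\frac{x^{2}}{4} + 2 x + \frac{3}{4} \right)}}{2} + \frac{5 \cos{\left(2 x^{2} - 2 x + \frac{2}{3} \right)}}{3} + \frac{1}{2}] = - \frac{20 x \sin{\left(2 x^{2} - 2 x + \frac{2}{3} \right)}}{3} + \frac{x \cos{\left(\frac{x^{2}}{4} + 2 x + \frac{3}{4} \right)}}{4} + \frac{10 \sin{\left(2 x^{2} - 2 x + \frac{2}{3} \right)}}{3} + \cos{\left(\frac{x^{2}}{4} + 2 x + \frac{3}{4} \right)} = G'(x).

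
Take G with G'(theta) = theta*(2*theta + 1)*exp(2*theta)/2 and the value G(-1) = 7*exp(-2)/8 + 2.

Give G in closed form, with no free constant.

G(theta) = theta**2*exp(2*theta)/2 - theta*exp(2*theta)/4 + exp(2*theta)/8 + 2

Recognize the product-rule pattern: G'(theta) = u'v + uv' with u = theta**2/2 - theta/4 + 1/8, v = exp(2*theta), so integration by parts undoes it.
A general antiderivative is (4*theta**2 - 2*theta + 1)*exp(2*theta)/8 + C.
The condition gives C = 7*exp(-2)/8 + 2 - (7*exp(-2)/8) = 2.
So G(theta) = theta**2*exp(2*theta)/2 - theta*exp(2*theta)/4 + exp(2*theta)/8 + 2.
Check: d/dtheta[theta**2*exp(2*theta)/2 - theta*exp(2*theta)/4 + exp(2*theta)/8 + 2] = theta**2*exp(2*theta) + theta*exp(2*theta)/2, which equals G'(theta).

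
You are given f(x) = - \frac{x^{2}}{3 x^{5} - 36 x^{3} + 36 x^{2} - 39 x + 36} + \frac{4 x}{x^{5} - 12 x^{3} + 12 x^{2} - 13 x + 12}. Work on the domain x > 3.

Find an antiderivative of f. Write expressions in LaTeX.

An antiderivative is F(x) = \frac{9 \log{\left(x - 3 \right)}}{140} - \frac{11 \log{\left(x - 1 \right)}}{60} - \frac{64 \log{\left(x + 4 \right)}}{1785} + \frac{79 \log{\left(x^{2} + 1 \right)}}{1020} - \frac{13 \operatorname{atan}{\left(x \right)}}{85}.

Factor the denominator (3 \left(x - 3\right) \left(x - 1\right) \left(x + 4\right) \left(x^{2} + 1\right)) and decompose: f = \frac{79 x - 78}{510 \left(x^{2} + 1\right)} - \frac{64}{1785 \left(x + 4\right)} - \frac{11}{60 \left(x - 1\right)} + \frac{9}{140 \left(x - 3\right)}; each piece integrates to a log, atan, or power term.
Check: d/dx[\frac{9 \log{\left(x - 3 \right)}}{140} - \frac{11 \log{\left(x - 1 \right)}}{60} - \frac{64 \log{\left(x + 4 \right)}}{1785} + \frac{79 \log{\left(x^{2} + 1 \right)}}{1020} - \frac{13 \operatorname{atan}{\left(x \right)}}{85}] = \frac{- x^{2} + 12 x}{3 x^{5} - 36 x^{3} + 36 x^{2} - 39 x + 36}, which equals f(x).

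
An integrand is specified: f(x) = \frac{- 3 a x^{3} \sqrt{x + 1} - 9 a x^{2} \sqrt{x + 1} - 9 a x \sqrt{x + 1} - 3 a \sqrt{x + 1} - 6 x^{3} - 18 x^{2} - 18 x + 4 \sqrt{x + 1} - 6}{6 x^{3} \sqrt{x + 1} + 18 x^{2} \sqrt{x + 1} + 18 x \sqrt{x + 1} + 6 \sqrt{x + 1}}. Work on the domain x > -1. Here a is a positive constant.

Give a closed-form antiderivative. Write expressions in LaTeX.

Differentiate the proposed F(x) back; it has to land on f(x) exactly.
Check: d/dx[- \frac{a x}{2} - \sqrt{4 x + 4} - \frac{3}{9 x^{2} + 18 x + 9}] = \frac{- 3 a x^{3} \sqrt{x + 1} - 9 a x^{2} \sqrt{x + 1} - 9 a x \sqrt{x + 1} - 3 a \sqrt{x + 1} - 6 x^{3} - 18 x^{2} - 18 x + 4 \sqrt{x + 1} - 6}{6 x^{3} \sqrt{x + 1} + 18 x^{2} \sqrt{x + 1} + 18 x \sqrt{x + 1} + 6 \sqrt{x + 1}} = f(x).

An antiderivative is F(x) = - \frac{a x}{2} - \sqrt{4 x + 4} - \frac{3}{9 x^{2} + 18 x + 9}.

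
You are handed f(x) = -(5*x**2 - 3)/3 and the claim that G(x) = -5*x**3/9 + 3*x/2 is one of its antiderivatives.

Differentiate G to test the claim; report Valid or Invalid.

d/dx[G] = 3/2 - 5*x**2/3
d/dx[G] - f(x) = 1/2 != 0.

Invalid: d/dx[G] - f = 1/2, which is not 0.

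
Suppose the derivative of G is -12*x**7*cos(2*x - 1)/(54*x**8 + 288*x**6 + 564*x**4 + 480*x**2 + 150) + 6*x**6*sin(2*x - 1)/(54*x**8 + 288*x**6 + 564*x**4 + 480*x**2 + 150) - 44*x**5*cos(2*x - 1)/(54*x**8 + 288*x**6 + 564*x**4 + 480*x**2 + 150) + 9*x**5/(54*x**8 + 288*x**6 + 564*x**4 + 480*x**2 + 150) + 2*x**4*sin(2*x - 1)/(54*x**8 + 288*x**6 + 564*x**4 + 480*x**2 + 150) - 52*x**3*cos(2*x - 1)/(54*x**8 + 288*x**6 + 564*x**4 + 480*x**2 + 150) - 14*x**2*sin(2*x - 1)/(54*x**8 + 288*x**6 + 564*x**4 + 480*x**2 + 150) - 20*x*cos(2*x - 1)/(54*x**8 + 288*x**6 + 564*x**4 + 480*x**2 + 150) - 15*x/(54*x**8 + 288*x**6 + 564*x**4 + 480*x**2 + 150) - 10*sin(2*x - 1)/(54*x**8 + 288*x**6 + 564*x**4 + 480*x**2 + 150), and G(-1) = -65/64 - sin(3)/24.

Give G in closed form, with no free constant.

Integrate term by term and add the pieces.
A general antiderivative is -x*(x/(4*(x**2/2 + 1/2)) + 2*sin(2*x - 1)/3)/(2*(3*x**2 + 5)) + C.
The condition gives C = -65/64 - sin(3)/24 - (-1/64 - sin(3)/24) = -1.
So G(x) = (-x*(3*x + 4*(x**2 + 1)*sin(2*x - 1)) - 12*(x**2 + 1)*(3*x**2 + 5))/(12*(x**2 + 1)*(3*x**2 + 5)).
Check: d/dx[(-x*(3*x + 4*(x**2 + 1)*sin(2*x - 1)) - 12*(x**2 + 1)*(3*x**2 + 5))/(12*(x**2 + 1)*(3*x**2 + 5))] = (-12*x**7*cos(2*x - 1) + 6*x**6*sin(2*x - 1) - 44*x**5*cos(2*x - 1) + 9*x**5 + 2*x**4*sin(2*x - 1) - 52*x**3*cos(2*x - 1) - 14*x**2*sin(2*x - 1) - 20*x*cos(2*x - 1) - 15*x - 10*sin(2*x - 1))/(54*x**8 + 288*x**6 + 564*x**4 + 480*x**2 + 150), which equals G'(x).

G(x) = (-x*(3*x + 4*(x**2 + 1)*sin(2*x - 1)) - 12*(x**2 + 1)*(3*x**2 + 5))/(12*(x**2 + 1)*(3*x**2 + 5))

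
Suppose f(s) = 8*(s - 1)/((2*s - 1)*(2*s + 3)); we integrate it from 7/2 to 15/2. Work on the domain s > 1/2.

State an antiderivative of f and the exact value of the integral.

Antiderivative: F(s) = (-log(s - 1/2) + 5*log(s + 3/2))/2; value = -5*log(5)/2 - log(7)/2 + log(3)/2 + 5*log(9)/2

The denominator factors as (2*s - 1)*(2*s + 3); partial fractions split f into directly integrable pieces: 5/(2*s + 3) - 1/(2*s - 1).
F(s) = (-log(s - 1/2) + 5*log(s + 3/2))/2 is an antiderivative of f.
Check: d/ds[(-log(s - 1/2) + 5*log(s + 3/2))/2] = (8*s - 8)/(4*s**2 + 4*s - 3), which equals f(s).
F(15/2) = -log(7)/2 + 5*log(9)/2; F(7/2) = -log(3)/2 + 5*log(5)/2.
Integral = F(15/2) - F(7/2) = -5*log(5)/2 - log(7)/2 + log(3)/2 + 5*log(9)/2.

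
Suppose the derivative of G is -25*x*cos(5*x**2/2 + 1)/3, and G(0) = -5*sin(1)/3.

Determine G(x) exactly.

G'(x) matches the chain-rule pattern g'(h)*h' with inner function h(x) = 5*x**2/2 + 1; substituting u = h(x) collapses the integral.
A general antiderivative is -5*sin(5*x**2/2 + 1)/3 + C.
The condition gives C = -5*sin(1)/3 - (-5*sin(1)/3) = 0.
So G(x) = -5*sin(5*x**2/2 + 1)/3.
Check: d/dx[-5*sin(5*x**2/2 + 1)/3] = -25*x*cos(5*x**2/2 + 1)/3 = G'(x).

G(x) = -5*sin(5*x**2/2 + 1)/3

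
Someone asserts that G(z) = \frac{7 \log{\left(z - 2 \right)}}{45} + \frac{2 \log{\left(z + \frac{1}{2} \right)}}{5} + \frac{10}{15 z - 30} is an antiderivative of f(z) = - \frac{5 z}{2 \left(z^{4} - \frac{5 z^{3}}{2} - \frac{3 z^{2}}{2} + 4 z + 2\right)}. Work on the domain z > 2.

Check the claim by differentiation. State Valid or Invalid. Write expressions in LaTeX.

d/dz[G] = \frac{10 z^{2} - 45 z + 20}{18 z^{3} - 63 z^{2} + 36 z + 36}
d/dz[G] - f(z) = \frac{5}{9 z + 9} != 0.

Invalid: d/dz[G] - f = \frac{5}{9 z + 9}, which is not 0.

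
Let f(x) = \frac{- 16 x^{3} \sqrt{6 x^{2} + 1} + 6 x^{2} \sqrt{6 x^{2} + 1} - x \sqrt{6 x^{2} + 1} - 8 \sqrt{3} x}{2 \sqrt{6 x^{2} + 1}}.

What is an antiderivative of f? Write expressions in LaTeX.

An antiderivative is F(x) = \frac{- 24 x^{4} + 12 x^{3} - 3 x^{2} - 8 \sqrt{3} \sqrt{6 x^{2} + 1} + 24}{12}.

A candidate is checked by its d/dx: the result must match f(x).
Check: d/dx[\frac{- 24 x^{4} + 12 x^{3} - 3 x^{2} - 8 \sqrt{3} \sqrt{6 x^{2} + 1} + 24}{12}] = \frac{- 16 x^{3} \sqrt{6 x^{2} + 1} + 6 x^{2} \sqrt{6 x^{2} + 1} - x \sqrt{6 x^{2} + 1} - 8 \sqrt{3} x}{2 \sqrt{6 x^{2} + 1}} = f(x).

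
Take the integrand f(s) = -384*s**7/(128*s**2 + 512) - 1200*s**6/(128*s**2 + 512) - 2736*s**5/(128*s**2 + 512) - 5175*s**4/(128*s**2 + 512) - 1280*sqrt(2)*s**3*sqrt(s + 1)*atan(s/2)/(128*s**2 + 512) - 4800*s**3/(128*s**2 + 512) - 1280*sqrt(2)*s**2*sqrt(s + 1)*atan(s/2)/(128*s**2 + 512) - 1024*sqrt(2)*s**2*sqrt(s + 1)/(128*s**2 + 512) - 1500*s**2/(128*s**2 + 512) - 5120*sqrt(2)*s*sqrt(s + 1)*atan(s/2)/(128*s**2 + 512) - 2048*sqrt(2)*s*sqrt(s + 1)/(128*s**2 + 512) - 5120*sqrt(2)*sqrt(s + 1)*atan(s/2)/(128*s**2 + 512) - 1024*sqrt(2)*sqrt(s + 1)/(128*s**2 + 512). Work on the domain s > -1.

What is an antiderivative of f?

The integrand splits into summands that can be handled one at a time.
Check: d/ds[-s**6/2 - 15*s**5/8 - 75*s**4/32 - 125*s**3/128 - 4*sqrt(2)*s**2*sqrt(s + 1)*atan(s/2) - 8*sqrt(2)*s*sqrt(s + 1)*atan(s/2) - 4*sqrt(2)*sqrt(s + 1)*atan(s/2)] = (-384*s**7*sqrt(s + 1) - 1200*s**6*sqrt(s + 1) - 2736*s**5*sqrt(s + 1) - 5175*s**4*sqrt(s + 1) - 1280*sqrt(2)*s**4*atan(s/2) - 4800*s**3*sqrt(s + 1) - 2560*sqrt(2)*s**3*atan(s/2) - 1024*sqrt(2)*s**3 - 1500*s**2*sqrt(s + 1) - 6400*sqrt(2)*s**2*atan(s/2) - 3072*sqrt(2)*s**2 - 10240*sqrt(2)*s*atan(s/2) - 3072*sqrt(2)*s - 5120*sqrt(2)*atan(s/2) - 1024*sqrt(2))/(128*s**2*sqrt(s + 1) + 512*sqrt(s + 1)), which equals f(s).

An antiderivative is F(s) = -s**6/2 - 15*s**5/8 - 75*s**4/32 - 125*s**3/128 - 4*sqrt(2)*s**2*sqrt(s + 1)*atan(s/2) - 8*sqrt(2)*s*sqrt(s + 1)*atan(s/2) - 4*sqrt(2)*sqrt(s + 1)*atan(s/2).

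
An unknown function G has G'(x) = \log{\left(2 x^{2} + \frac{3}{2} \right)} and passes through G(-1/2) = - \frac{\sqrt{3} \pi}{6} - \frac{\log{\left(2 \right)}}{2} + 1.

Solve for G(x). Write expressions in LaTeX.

G(x) = x \log{\left(2 x^{2} + \frac{3}{2} \right)} - 2 x + \sqrt{3} \operatorname{atan}{\left(\frac{2 \sqrt{3} x}{3} \right)}

Since d/dx undoes antidifferentiation here, G(x) must give back the stated G'(x).
A general antiderivative is x \log{\left(2 x^{2} + \frac{3}{2} \right)} - 2 x + \sqrt{3} \operatorname{atan}{\left(\frac{2 \sqrt{3} x}{3} \right)} + C.
The condition gives C = - \frac{\sqrt{3} \pi}{6} - \frac{\log{\left(2 \right)}}{2} + 1 - (- \frac{\sqrt{3} \pi}{6} - \frac{\log{\left(2 \right)}}{2} + 1) = 0.
So G(x) = x \log{\left(2 x^{2} + \frac{3}{2} \right)} - 2 x + \sqrt{3} \operatorname{atan}{\left(\frac{2 \sqrt{3} x}{3} \right)}.
Check: d/dx[x \log{\left(2 x^{2} + \frac{3}{2} \right)} - 2 x + \sqrt{3} \operatorname{atan}{\left(\frac{2 \sqrt{3} x}{3} \right)}] = \log{\left(2 x^{2} + \frac{3}{2} \right)} = G'(x).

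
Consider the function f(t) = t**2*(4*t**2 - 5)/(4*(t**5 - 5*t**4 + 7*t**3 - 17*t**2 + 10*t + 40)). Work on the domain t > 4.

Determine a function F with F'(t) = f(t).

The denominator factors as 4*(t - 4)*(t - 2)*(t + 1)*(t**2 + 5); partial fractions split f into directly integrable pieces: 125*(t + 11)/(1512*(t**2 + 5)) - 1/(360*(t + 1)) - 11/(54*(t - 2)) + 118/(105*(t - 4)).
Check: d/dt[(16992*log(t - 4) - 3080*log(t - 2) - 42*log(t + 1) + 625*log(t**2 + 5) + 2750*sqrt(5)*atan(sqrt(5)*t/5))/15120] = (4*t**4 - 5*t**2)/(4*t**5 - 20*t**4 + 28*t**3 - 68*t**2 + 40*t + 160), which equals f(t).

An antiderivative is F(t) = (16992*log(t - 4) - 3080*log(t - 2) - 42*log(t + 1) + 625*log(t**2 + 5) + 2750*sqrt(5)*atan(sqrt(5)*t/5))/15120.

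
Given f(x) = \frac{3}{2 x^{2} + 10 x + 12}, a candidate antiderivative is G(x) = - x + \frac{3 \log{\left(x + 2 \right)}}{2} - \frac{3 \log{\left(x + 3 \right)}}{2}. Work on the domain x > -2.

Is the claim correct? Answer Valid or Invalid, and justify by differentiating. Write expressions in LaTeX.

d/dx[G] = \frac{- 2 x^{2} - 10 x - 9}{2 x^{2} + 10 x + 12}
d/dx[G] - f(x) = -1 != 0.

Invalid: d/dx[G] - f = -1, which is not 0.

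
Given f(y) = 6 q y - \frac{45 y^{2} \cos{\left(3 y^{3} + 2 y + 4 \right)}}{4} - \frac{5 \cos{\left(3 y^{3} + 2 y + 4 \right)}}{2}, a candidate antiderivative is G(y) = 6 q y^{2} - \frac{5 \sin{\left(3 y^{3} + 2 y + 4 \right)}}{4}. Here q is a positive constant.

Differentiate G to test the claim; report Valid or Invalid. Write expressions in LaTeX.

Invalid: d/dy[G] - f = 6 q y, which is not 0.

d/dy[G] = 12 q y - \frac{45 y^{2} \cos{\left(3 y^{3} + 2 y + 4 \right)}}{4} - \frac{5 \cos{\left(3 y^{3} + 2 y + 4 \right)}}{2}
d/dy[G] - f(y) = 6 q y != 0.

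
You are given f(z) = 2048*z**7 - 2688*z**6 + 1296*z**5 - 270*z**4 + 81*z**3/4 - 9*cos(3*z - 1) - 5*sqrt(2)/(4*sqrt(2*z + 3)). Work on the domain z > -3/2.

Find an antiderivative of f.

An antiderivative is F(z) = (z**4*(3 - 8*z)**4 - 20*sqrt(2)*sqrt(2*z + 3) - 48*sin(3*z - 1))/16.

Integrate term by term and add the pieces.
Check: d/dz[(z**4*(3 - 8*z)**4 - 20*sqrt(2)*sqrt(2*z + 3) - 48*sin(3*z - 1))/16] = (8192*z**7*sqrt(2*z + 3) - 10752*z**6*sqrt(2*z + 3) + 5184*z**5*sqrt(2*z + 3) - 1080*z**4*sqrt(2*z + 3) + 81*z**3*sqrt(2*z + 3) - 36*sqrt(2*z + 3)*cos(3*z - 1) - 5*sqrt(2))/(4*sqrt(2*z + 3)), which equals f(z).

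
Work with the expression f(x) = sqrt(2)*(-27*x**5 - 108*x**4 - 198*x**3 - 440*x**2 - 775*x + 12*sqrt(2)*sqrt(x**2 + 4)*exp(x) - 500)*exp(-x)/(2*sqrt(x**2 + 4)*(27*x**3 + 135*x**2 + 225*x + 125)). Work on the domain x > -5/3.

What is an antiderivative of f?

Since d/dx undoes antidifferentiation here, F'(x) = f(x) is required of F(x).
Check: d/dx[sqrt(x**2/2 + 2)*exp(-x) - 2/(9*x**2 + 30*x + 25)] = (-27*x**5 - 108*x**4 - 198*x**3 - 440*x**2 - 775*x + 12*sqrt(2)*sqrt(x**2 + 4)*exp(x) - 500)/(27*sqrt(2)*x**3*sqrt(x**2 + 4)*exp(x) + 135*sqrt(2)*x**2*sqrt(x**2 + 4)*exp(x) + 225*sqrt(2)*x*sqrt(x**2 + 4)*exp(x) + 125*sqrt(2)*sqrt(x**2 + 4)*exp(x)), which equals f(x).

An antiderivative is F(x) = sqrt(x**2/2 + 2)*exp(-x) - 2/(9*x**2 + 30*x + 25).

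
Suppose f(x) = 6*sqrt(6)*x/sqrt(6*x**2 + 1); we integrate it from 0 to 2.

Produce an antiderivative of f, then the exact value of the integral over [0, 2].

f matches the chain-rule pattern g'(h)*h' with inner function h(x) = 4*x**2 + 2/3; substituting u = h(x) collapses the integral.
F(x) = sqrt(6)*sqrt(6*x**2 + 1) is an antiderivative of f.
Check: d/dx[sqrt(6)*sqrt(6*x**2 + 1)] = 6*sqrt(6)*x/sqrt(6*x**2 + 1) = f(x).
F(2) = 5*sqrt(6); F(0) = sqrt(6).
Integral = F(2) - F(0) = 4*sqrt(6).

Antiderivative: F(x) = sqrt(6)*sqrt(6*x**2 + 1); value = 4*sqrt(6)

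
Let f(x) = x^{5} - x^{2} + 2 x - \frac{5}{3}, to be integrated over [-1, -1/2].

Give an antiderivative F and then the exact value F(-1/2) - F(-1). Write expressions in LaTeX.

Integrate term by term and add the pieces.
F(x) = \frac{x^{6}}{6} - \frac{x^{3}}{3} + x^{2} - \frac{5 x}{3} is an antiderivative of f.
Check: d/dx[\frac{x^{6}}{6} - \frac{x^{3}}{3} + x^{2} - \frac{5 x}{3}] = x^{5} - x^{2} + 2 x - \frac{5}{3} = f(x).
F(-1/2) = \frac{433}{384}; F(-1) = \frac{19}{6}.
Integral = F(-1/2) - F(-1) = - \frac{261}{128}.

Antiderivative: F(x) = \frac{x^{6}}{6} - \frac{x^{3}}{3} + x^{2} - \frac{5 x}{3}; value = - \frac{261}{128}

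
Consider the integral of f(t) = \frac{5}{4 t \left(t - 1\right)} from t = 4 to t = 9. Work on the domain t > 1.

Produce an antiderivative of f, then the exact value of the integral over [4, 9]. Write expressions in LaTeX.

The denominator factors as 4 t \left(t - 1\right); partial fractions split f into directly integrable pieces: \frac{5}{4 \left(t - 1\right)} - \frac{5}{4 t}.
F(t) = \frac{5 \left(- \log{\left(t \right)} + \log{\left(t - 1 \right)}\right)}{4} is an antiderivative of f.
Check: d/dt[\frac{5 \left(- \log{\left(t \right)} + \log{\left(t - 1 \right)}\right)}{4}] = \frac{5}{4 t^{2} - 4 t}, which equals f(t).
F(9) = - \frac{5 \log{\left(9 \right)}}{4} + \frac{5 \log{\left(8 \right)}}{4}; F(4) = - \frac{5 \log{\left(4 \right)}}{4} + \frac{5 \log{\left(3 \right)}}{4}.
Integral = F(9) - F(4) = - \frac{5 \log{\left(9 \right)}}{4} - \frac{5 \log{\left(3 \right)}}{4} + \frac{5 \log{\left(4 \right)}}{4} + \frac{5 \log{\left(8 \right)}}{4}.

Antiderivative: F(t) = \frac{5 \left(- \log{\left(t \right)} + \log{\left(t - 1 \right)}\right)}{4}; value = - \frac{5 \log{\left(9 \right)}}{4} - \frac{5 \log{\left(3 \right)}}{4} + \frac{5 \log{\left(4 \right)}}{4} + \frac{5 \log{\left(8 \right)}}{4}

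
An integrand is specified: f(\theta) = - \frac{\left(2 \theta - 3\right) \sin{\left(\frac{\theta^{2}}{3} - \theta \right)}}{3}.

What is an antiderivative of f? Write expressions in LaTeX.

f matches the chain-rule pattern g'(h)*h' with inner function h(\theta) = \frac{\theta^{2}}{3} - \theta; substituting u = h(\theta) collapses the integral.
Check: d/d\theta[\cos{\left(\frac{\theta^{2}}{3} - \theta \right)}] = - \frac{2 \theta \sin{\left(\frac{\theta^{2}}{3} - \theta \right)}}{3} + \sin{\left(\frac{\theta^{2}}{3} - \theta \right)}, which equals f(\theta).

An antiderivative is F(\theta) = \cos{\left(\frac{\theta^{2}}{3} - \theta \right)}.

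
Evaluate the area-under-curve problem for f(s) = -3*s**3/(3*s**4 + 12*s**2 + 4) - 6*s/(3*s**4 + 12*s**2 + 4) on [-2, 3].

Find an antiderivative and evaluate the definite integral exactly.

f matches the chain-rule pattern g'(h)*h' with inner function h(s) = s**4 + 4*s**2 + 4/3; substituting u = h(s) collapses the integral.
F(s) = -log(s**4 + 4*s**2 + 4/3)/4 is an antiderivative of f.
Check: d/ds[-log(s**4 + 4*s**2 + 4/3)/4] = (-3*s**3 - 6*s)/(3*s**4 + 12*s**2 + 4), which equals f(s).
F(3) = -log(355/3)/4; F(-2) = -log(100/3)/4.
Integral = F(3) - F(-2) = -log(355/3)/4 + log(100/3)/4.

Antiderivative: F(s) = -log(s**4 + 4*s**2 + 4/3)/4; value = -log(355/3)/4 + log(100/3)/4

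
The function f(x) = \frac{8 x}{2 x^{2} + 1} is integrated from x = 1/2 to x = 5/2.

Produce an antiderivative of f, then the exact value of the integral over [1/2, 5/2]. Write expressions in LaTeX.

Antiderivative: F(x) = 2 \log{\left(2 x^{2} + 1 \right)}; value = - 2 \log{\left(\frac{3}{2} \right)} + 2 \log{\left(\frac{27}{2} \right)}

The substitution u = 2 x^{2} + 1 works: f is exactly (dF/du)*(du/dx) for that inner function.
F(x) = 2 \log{\left(2 x^{2} + 1 \right)} is an antiderivative of f.
Check: d/dx[2 \log{\left(2 x^{2} + 1 \right)}] = \frac{8 x}{2 x^{2} + 1} = f(x).
F(5/2) = 2 \log{\left(\frac{27}{2} \right)}; F(1/2) = 2 \log{\left(\frac{3}{2} \right)}.
Integral = F(5/2) - F(1/2) = - 2 \log{\left(\frac{3}{2} \right)} + 2 \log{\left(\frac{27}{2} \right)}.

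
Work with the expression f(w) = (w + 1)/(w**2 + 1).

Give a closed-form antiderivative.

For F(w) to be correct the identity F'(w) - f(w) = 0 must hold.
Check: d/dw[log(w**2 + 1)/2 + atan(w)] = (w + 1)/(w**2 + 1) = f(w).

An antiderivative is F(w) = log(w**2 + 1)/2 + atan(w).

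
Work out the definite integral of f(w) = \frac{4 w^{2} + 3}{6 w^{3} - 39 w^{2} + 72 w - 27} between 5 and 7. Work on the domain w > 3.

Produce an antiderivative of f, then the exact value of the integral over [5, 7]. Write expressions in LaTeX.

Factor the denominator (3 \left(w - 3\right)^{2} \left(2 w - 1\right)) and decompose: f = \frac{16}{75 \left(2 w - 1\right)} + \frac{14}{25 \left(w - 3\right)} + \frac{13}{5 \left(w - 3\right)^{2}}; each piece integrates to a log, atan, or power term.
F(w) = \frac{14 \log{\left(w - 3 \right)}}{25} + \frac{8 \log{\left(w - \frac{1}{2} \right)}}{75} - \frac{13}{5 w - 15} is an antiderivative of f.
Check: d/dw[\frac{14 \log{\left(w - 3 \right)}}{25} + \frac{8 \log{\left(w - \frac{1}{2} \right)}}{75} - \frac{13}{5 w - 15}] = \frac{4 w^{2} + 3}{6 w^{3} - 39 w^{2} + 72 w - 27} = f(w).
F(7) = - \frac{13}{20} + \frac{8 \log{\left(\frac{13}{2} \right)}}{75} + \frac{14 \log{\left(4 \right)}}{25}; F(5) = - \frac{13}{10} + \frac{8 \log{\left(\frac{9}{2} \right)}}{75} + \frac{14 \log{\left(2 \right)}}{25}.
Integral = F(7) - F(5) = - \frac{14 \log{\left(2 \right)}}{25} - \frac{8 \log{\left(\frac{9}{2} \right)}}{75} + \frac{8 \log{\left(\frac{13}{2} \right)}}{75} + \frac{13}{20} + \frac{14 \log{\left(4 \right)}}{25}.

Antiderivative: F(w) = \frac{14 \log{\left(w - 3 \right)}}{25} + \frac{8 \log{\left(w - \frac{1}{2} \right)}}{75} - \frac{13}{5 w - 15}; value = - \frac{14 \log{\left(2 \right)}}{25} - \frac{8 \log{\left(\frac{9}{2} \right)}}{75} + \frac{8 \log{\left(\frac{13}{2} \right)}}{75} + \frac{13}{20} + \frac{14 \log{\left(4 \right)}}{25}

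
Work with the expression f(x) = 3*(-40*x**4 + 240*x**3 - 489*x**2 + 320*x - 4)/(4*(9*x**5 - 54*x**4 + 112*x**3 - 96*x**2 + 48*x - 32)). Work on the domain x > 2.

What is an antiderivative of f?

An antiderivative is F(x) = -(40*x**2*log(3*x**2 + 4/3) - 160*x*log(3*x**2 + 4/3) + 160*log(3*x**2 + 4/3) - 9)/(24*(x - 2)**2).

A first test for any F(x): its x-derivative must equal f(x) identically.
Check: d/dx[-(40*x**2*log(3*x**2 + 4/3) - 160*x*log(3*x**2 + 4/3) + 160*log(3*x**2 + 4/3) - 9)/(24*(x - 2)**2)] = (-120*x**4 + 720*x**3 - 1467*x**2 + 960*x - 12)/(36*x**5 - 216*x**4 + 448*x**3 - 384*x**2 + 192*x - 128), which equals f(x).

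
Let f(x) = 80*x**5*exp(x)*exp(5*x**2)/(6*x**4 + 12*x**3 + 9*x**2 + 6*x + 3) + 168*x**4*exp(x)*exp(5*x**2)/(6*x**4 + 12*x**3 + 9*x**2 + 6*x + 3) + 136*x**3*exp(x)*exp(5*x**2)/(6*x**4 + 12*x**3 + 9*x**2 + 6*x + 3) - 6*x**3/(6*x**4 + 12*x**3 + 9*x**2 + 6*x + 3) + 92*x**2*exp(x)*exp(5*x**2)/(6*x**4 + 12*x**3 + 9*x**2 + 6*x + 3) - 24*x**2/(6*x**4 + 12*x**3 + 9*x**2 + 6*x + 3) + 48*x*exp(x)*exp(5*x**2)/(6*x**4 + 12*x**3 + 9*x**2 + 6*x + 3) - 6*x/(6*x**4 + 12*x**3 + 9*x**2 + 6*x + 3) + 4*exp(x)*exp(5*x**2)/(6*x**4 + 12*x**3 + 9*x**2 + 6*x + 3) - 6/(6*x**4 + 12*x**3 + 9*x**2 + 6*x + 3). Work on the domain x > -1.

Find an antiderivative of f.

An antiderivative is F(x) = (8*x*exp(x)*exp(5*x**2) - 3*x*log(x**2 + 1/2) + 8*exp(x)*exp(5*x**2) - 3*log(x**2 + 1/2) + 12)/(6*(x + 1)).

The integrand splits into summands that can be handled one at a time.
Check: d/dx[(8*x*exp(x)*exp(5*x**2) - 3*x*log(x**2 + 1/2) + 8*exp(x)*exp(5*x**2) - 3*log(x**2 + 1/2) + 12)/(6*(x + 1))] = (80*x**5*exp(x)*exp(5*x**2) + 168*x**4*exp(x)*exp(5*x**2) + 136*x**3*exp(x)*exp(5*x**2) - 6*x**3 + 92*x**2*exp(x)*exp(5*x**2) - 24*x**2 + 48*x*exp(x)*exp(5*x**2) - 6*x + 4*exp(x)*exp(5*x**2) - 6)/(6*x**4 + 12*x**3 + 9*x**2 + 6*x + 3), which equals f(x).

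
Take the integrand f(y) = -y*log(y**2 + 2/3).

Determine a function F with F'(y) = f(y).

An antiderivative is F(y) = -(3*y**2*log(y**2 + 2/3) - 3*y**2 + 2*log(3*y**2 + 2))/6.

Whatever form F(y) takes, F'(y) = f(y) is non-negotiable.
Check: d/dy[-(3*y**2*log(y**2 + 2/3) - 3*y**2 + 2*log(3*y**2 + 2))/6] = -y*log(y**2 + 2/3) = f(y).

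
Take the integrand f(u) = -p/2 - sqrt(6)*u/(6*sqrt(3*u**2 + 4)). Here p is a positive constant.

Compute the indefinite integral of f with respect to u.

An antiderivative F(u) passes only if d/du[F] lands on f(u) exactly.
Check: d/du[-p*u/2 - sqrt(u**2/2 + 2/3)/3] = (-3*p*sqrt(3*u**2 + 4) - sqrt(6)*u)/(6*sqrt(3*u**2 + 4)), which equals f(u).

F(u) = -p*u/2 - sqrt(u**2/2 + 2/3)/3 + C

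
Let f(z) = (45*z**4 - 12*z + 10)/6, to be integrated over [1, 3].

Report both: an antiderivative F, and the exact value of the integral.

Whatever form F(z) takes, F'(z) = f(z) is non-negotiable.
F(z) = 3*z**5/2 - z**2 + 5*z/3 is an antiderivative of f.
Check: d/dz[3*z**5/2 - z**2 + 5*z/3] = 15*z**4/2 - 2*z + 5/3, which equals f(z).
F(3) = 721/2; F(1) = 13/6.
Integral = F(3) - F(1) = 1075/3.

Antiderivative: F(z) = 3*z**5/2 - z**2 + 5*z/3; value = 1075/3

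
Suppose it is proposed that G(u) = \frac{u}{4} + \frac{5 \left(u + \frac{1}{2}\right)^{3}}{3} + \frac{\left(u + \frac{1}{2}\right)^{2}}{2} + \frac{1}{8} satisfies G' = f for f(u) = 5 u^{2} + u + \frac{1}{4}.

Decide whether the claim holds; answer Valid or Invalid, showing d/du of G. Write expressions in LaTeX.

Invalid: d/du[G] - f = 5 u + \frac{7}{4}, which is not 0.

d/du[G] = 5 u^{2} + 6 u + 2
d/du[G] - f(u) = 5 u + \frac{7}{4} != 0.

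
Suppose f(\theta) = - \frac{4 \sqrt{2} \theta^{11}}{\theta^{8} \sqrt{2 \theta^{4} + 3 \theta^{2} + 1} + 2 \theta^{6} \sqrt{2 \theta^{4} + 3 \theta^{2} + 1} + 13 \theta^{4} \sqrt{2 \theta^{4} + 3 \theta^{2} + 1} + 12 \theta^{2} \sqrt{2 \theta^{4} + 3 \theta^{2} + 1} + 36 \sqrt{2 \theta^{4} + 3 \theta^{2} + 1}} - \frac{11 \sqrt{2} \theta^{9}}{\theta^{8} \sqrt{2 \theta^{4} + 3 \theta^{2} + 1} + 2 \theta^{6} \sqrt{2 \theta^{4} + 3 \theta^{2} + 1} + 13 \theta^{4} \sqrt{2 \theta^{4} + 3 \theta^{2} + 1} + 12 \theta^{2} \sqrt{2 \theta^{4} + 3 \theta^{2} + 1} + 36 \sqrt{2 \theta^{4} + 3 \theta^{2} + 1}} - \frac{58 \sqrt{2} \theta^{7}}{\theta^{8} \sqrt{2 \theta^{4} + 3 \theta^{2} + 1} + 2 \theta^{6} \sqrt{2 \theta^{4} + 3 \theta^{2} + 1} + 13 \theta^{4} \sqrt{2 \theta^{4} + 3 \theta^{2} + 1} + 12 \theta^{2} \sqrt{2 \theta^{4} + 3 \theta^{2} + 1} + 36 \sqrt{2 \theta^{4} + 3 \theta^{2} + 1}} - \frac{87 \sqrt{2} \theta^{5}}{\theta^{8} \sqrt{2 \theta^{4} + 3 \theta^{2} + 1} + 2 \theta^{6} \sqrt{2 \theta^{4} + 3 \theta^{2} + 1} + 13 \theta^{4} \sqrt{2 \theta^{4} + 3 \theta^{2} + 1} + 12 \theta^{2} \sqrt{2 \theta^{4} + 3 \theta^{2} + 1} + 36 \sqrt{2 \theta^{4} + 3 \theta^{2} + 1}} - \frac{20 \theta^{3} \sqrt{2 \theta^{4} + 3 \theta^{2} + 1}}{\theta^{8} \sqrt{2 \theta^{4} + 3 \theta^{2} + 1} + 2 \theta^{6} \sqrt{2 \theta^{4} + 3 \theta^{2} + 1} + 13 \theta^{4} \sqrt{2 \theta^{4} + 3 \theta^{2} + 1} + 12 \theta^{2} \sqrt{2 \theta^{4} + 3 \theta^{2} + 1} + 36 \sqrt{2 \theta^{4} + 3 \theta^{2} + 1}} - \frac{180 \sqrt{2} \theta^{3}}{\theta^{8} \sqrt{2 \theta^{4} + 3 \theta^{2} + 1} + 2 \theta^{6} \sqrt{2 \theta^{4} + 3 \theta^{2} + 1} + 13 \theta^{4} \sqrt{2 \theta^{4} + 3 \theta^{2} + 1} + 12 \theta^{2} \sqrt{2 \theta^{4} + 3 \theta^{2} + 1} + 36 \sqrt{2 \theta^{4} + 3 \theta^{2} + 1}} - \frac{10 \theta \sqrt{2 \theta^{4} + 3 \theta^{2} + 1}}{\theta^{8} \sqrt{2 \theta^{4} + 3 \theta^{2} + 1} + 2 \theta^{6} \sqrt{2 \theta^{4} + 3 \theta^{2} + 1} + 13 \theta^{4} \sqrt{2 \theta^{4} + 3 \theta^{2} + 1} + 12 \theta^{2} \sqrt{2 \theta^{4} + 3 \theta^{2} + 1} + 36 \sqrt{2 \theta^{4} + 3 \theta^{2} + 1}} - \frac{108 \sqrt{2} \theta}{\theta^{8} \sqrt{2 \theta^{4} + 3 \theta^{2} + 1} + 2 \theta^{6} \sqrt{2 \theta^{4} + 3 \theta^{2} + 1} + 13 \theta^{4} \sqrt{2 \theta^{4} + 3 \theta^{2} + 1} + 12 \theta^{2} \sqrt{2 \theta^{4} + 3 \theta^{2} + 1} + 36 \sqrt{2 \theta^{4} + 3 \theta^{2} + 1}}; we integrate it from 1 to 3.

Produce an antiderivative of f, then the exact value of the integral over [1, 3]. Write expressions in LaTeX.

Antiderivative: F(\theta) = - 2 \sqrt{\theta^{4} + \frac{3 \theta^{2}}{2} + \frac{1}{2}} + \frac{5}{\theta^{4} + \theta^{2} + 6}; value = - 2 \sqrt{95} - \frac{55}{96} + 2 \sqrt{3}

The integrand splits into summands that can be handled one at a time.
F(\theta) = - 2 \sqrt{\theta^{4} + \frac{3 \theta^{2}}{2} + \frac{1}{2}} + \frac{5}{\theta^{4} + \theta^{2} + 6} is an antiderivative of f.
Check: d/d\theta[- 2 \sqrt{\theta^{4} + \frac{3 \theta^{2}}{2} + \frac{1}{2}} + \frac{5}{\theta^{4} + \theta^{2} + 6}] = \frac{- 4 \sqrt{2} \theta^{11} - 11 \sqrt{2} \theta^{9} - 58 \sqrt{2} \theta^{7} - 87 \sqrt{2} \theta^{5} - 20 \theta^{3} \sqrt{2 \theta^{4} + 3 \theta^{2} + 1} - 180 \sqrt{2} \theta^{3} - 10 \theta \sqrt{2 \theta^{4} + 3 \theta^{2} + 1} - 108 \sqrt{2} \theta}{\theta^{8} \sqrt{2 \theta^{4} + 3 \theta^{2} + 1} + 2 \theta^{6} \sqrt{2 \theta^{4} + 3 \theta^{2} + 1} + 13 \theta^{4} \sqrt{2 \theta^{4} + 3 \theta^{2} + 1} + 12 \theta^{2} \sqrt{2 \theta^{4} + 3 \theta^{2} + 1} + 36 \sqrt{2 \theta^{4} + 3 \theta^{2} + 1}}, which equals f(\theta).
F(3) = \frac{5}{96} - 2 \sqrt{95}; F(1) = \frac{5}{8} - 2 \sqrt{3}.
Integral = F(3) - F(1) = - 2 \sqrt{95} - \frac{55}{96} + 2 \sqrt{3}.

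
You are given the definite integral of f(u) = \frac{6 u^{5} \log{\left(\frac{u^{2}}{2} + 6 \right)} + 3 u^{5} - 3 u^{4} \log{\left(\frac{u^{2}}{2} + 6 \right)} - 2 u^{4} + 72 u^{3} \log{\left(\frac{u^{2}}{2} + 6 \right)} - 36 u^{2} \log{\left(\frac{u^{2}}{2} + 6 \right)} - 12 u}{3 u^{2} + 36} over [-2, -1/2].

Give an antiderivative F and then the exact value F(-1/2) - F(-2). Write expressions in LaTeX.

Recognize the product-rule pattern: f = v'r + vr' with v = \frac{u^{4}}{2} - \frac{u^{3}}{3} - 2, r = \log{\left(\frac{u^{2}}{2} + 6 \right)}, so integration by parts undoes it.
F(u) = \frac{\left(u^{4} - \frac{2 u^{3}}{3} - 4\right) \log{\left(\frac{u^{2}}{2} + 6 \right)}}{2} is an antiderivative of f.
Check: d/du[\frac{\left(u^{4} - \frac{2 u^{3}}{3} - 4\right) \log{\left(\frac{u^{2}}{2} + 6 \right)}}{2}] = \frac{6 u^{5} \log{\left(\frac{u^{2}}{2} + 6 \right)} + 3 u^{5} - 3 u^{4} \log{\left(\frac{u^{2}}{2} + 6 \right)} - 2 u^{4} + 72 u^{3} \log{\left(\frac{u^{2}}{2} + 6 \right)} - 36 u^{2} \log{\left(\frac{u^{2}}{2} + 6 \right)} - 12 u}{3 u^{2} + 36} = f(u).
F(-1/2) = - \frac{185 \log{\left(\frac{49}{8} \right)}}{96}; F(-2) = \frac{26 \log{\left(8 \right)}}{3}.
Integral = F(-1/2) - F(-2) = - \frac{26 \log{\left(8 \right)}}{3} - \frac{185 \log{\left(\frac{49}{8} \right)}}{96}.

Antiderivative: F(u) = \frac{\left(u^{4} - \frac{2 u^{3}}{3} - 4\right) \log{\left(\frac{u^{2}}{2} + 6 \right)}}{2}; value = - \frac{26 \log{\left(8 \right)}}{3} - \frac{185 \log{\left(\frac{49}{8} \right)}}{96}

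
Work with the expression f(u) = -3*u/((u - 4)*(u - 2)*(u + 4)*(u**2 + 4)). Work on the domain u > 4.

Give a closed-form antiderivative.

Factor the denominator ((u - 4)*(u - 2)*(u + 4)*(u**2 + 4)) and decompose: f = -3*(u - 2)/(80*(u**2 + 4)) + 1/(80*(u + 4)) + 1/(16*(u - 2)) - 3/(80*(u - 4)); each piece integrates to a log, atan, or power term.
Check: d/du[-3*log(u - 4)/80 + log(u - 2)/16 + log(u + 4)/80 - 3*log(u**2 + 4)/160 + 3*atan(u/2)/80] = -3*u/(u**5 - 2*u**4 - 12*u**3 + 24*u**2 - 64*u + 128), which equals f(u).

An antiderivative is F(u) = -3*log(u - 4)/80 + log(u - 2)/16 + log(u + 4)/80 - 3*log(u**2 + 4)/160 + 3*atan(u/2)/80.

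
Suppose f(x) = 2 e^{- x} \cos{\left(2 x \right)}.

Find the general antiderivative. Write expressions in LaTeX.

Check any antiderivative F(x) by computing F'(x) and comparing it with f(x).
Check: d/dx[\frac{\left(4 \sin{\left(2 x \right)} - 2 \cos{\left(2 x \right)}\right) e^{- x}}{5}] = 2 e^{- x} \cos{\left(2 x \right)} = f(x).

F(x) = \frac{\left(4 \sin{\left(2 x \right)} - 2 \cos{\left(2 x \right)}\right) e^{- x}}{5} + C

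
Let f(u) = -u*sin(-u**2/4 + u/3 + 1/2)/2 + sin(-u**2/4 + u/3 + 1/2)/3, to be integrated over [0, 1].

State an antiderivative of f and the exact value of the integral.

Antiderivative: F(u) = -cos(-u**2/4 + u/3 + 1/2); value = -cos(7/12) + cos(1/2)

f matches the chain-rule pattern g'(h)*h' with inner function h(u) = -u**2/4 + u/3 + 1/2; substituting w = h(u) collapses the integral.
F(u) = -cos(-u**2/4 + u/3 + 1/2) is an antiderivative of f.
Check: d/du[-cos(-u**2/4 + u/3 + 1/2)] = -u*sin(-u**2/4 + u/3 + 1/2)/2 + sin(-u**2/4 + u/3 + 1/2)/3 = f(u).
F(1) = -cos(7/12); F(0) = -cos(1/2).
Integral = F(1) - F(0) = -cos(7/12) + cos(1/2).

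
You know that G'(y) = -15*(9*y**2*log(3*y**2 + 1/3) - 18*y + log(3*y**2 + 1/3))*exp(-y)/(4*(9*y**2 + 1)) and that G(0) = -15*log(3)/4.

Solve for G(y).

G(y) = 15*exp(-y)*log(3*y**2 + 1/3)/4

G'(y) has the shape u'v + uv' for u = 15*exp(-y)/4 and v = log(3*y**2 + 1/3) — it is the derivative of the product u*v.
A general antiderivative is 15*exp(-y)*log(3*y**2 + 1/3)/4 + C.
The condition gives C = -15*log(3)/4 - (-15*log(3)/4) = 0.
So G(y) = 15*exp(-y)*log(3*y**2 + 1/3)/4.
Check: d/dy[15*exp(-y)*log(3*y**2 + 1/3)/4] = (-135*y**2*log(3*y**2 + 1/3) + 270*y - 15*log(3*y**2 + 1/3))/(36*y**2*exp(y) + 4*exp(y)), which equals G'(y).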